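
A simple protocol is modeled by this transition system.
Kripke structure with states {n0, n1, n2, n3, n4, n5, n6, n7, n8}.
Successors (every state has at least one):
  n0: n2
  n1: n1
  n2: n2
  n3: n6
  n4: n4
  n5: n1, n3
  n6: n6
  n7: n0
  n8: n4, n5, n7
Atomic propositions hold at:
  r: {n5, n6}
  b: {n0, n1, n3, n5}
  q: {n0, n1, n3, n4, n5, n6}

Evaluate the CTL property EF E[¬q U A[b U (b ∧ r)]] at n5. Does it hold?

Yes

Sat(¬q) = {n2, n7, n8}
Sat(b ∧ r) = {n5}
A[b U (b ∧ r)]: least fixpoint, start Z0 = Sat((b ∧ r)) = {n5}, add states in Sat(b) with every successor in Z. Already a fixed point.
Sat(A[b U (b ∧ r)]) = {n5}
E[¬q U A[b U (b ∧ r)]]: least fixpoint, start Z0 = Sat(A[b U (b ∧ r)]) = {n5}, add states in Sat(¬q) with some successor in Z. Z1 = {n5, n8}; fixed.
Sat(E[¬q U A[b U (b ∧ r)]]) = {n5, n8}
EF E[¬q U A[b U (b ∧ r)]]: least fixpoint, start Z0 = {n5, n8}, add states with some successor in Z. Already a fixed point.
Sat(EF E[¬q U A[b U (b ∧ r)]]) = {n5, n8}
n5 ∈ Sat(EF E[¬q U A[b U (b ∧ r)]]) = {n5, n8}, so the formula holds at n5.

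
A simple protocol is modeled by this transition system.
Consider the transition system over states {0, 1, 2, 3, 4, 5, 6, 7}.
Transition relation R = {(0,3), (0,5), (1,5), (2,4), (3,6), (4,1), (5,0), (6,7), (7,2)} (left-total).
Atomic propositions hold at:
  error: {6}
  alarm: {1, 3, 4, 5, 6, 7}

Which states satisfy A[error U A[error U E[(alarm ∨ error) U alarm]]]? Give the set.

{1, 3, 4, 5, 6, 7}

Sat(alarm ∨ error) = {1, 3, 4, 5, 6, 7}
E[(alarm ∨ error) U alarm]: least fixpoint, start Z0 = Sat(alarm) = {1, 3, 4, 5, 6, 7}, add states in Sat(alarm ∨ error) with some successor in Z. Already a fixed point.
Sat(E[(alarm ∨ error) U alarm]) = {1, 3, 4, 5, 6, 7}
A[error U E[(alarm ∨ error) U alarm]]: least fixpoint, start Z0 = Sat(E[(alarm ∨ error) U alarm]) = {1, 3, 4, 5, 6, 7}, add states in Sat(error) with every successor in Z. Already a fixed point.
Sat(A[error U E[(alarm ∨ error) U alarm]]) = {1, 3, 4, 5, 6, 7}
A[error U A[error U E[(alarm ∨ error) U alarm]]]: least fixpoint, start Z0 = Sat(A[error U E[(alarm ∨ error) U alarm]]) = {1, 3, 4, 5, 6, 7}, add states in Sat(error) with every successor in Z. Already a fixed point.
Sat(A[error U A[error U E[(alarm ∨ error) U alarm]]]) = {1, 3, 4, 5, 6, 7}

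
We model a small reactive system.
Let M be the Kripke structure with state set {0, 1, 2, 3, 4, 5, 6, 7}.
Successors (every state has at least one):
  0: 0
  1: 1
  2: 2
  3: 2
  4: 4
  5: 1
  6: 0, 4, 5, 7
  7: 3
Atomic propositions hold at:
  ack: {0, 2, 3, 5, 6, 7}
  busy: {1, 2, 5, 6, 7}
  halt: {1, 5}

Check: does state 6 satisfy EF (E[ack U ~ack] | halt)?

Sat(~ack) = {1, 4}
E[ack U ~ack]: least fixpoint, start Z0 = Sat(~ack) = {1, 4}, add states in Sat(ack) with some successor in Z. Z1 = {1, 4, 5, 6}; fixed.
Sat(E[ack U ~ack]) = {1, 4, 5, 6}
Sat(E[ack U ~ack] | halt) = {1, 4, 5, 6}
EF (E[ack U ~ack] | halt): least fixpoint, start Z0 = {1, 4, 5, 6}, add states with some successor in Z. Already a fixed point.
Sat(EF (E[ack U ~ack] | halt)) = {1, 4, 5, 6}
6 ∈ Sat(EF (E[ack U ~ack] | halt)) = {1, 4, 5, 6}, so the formula holds at 6.

Yes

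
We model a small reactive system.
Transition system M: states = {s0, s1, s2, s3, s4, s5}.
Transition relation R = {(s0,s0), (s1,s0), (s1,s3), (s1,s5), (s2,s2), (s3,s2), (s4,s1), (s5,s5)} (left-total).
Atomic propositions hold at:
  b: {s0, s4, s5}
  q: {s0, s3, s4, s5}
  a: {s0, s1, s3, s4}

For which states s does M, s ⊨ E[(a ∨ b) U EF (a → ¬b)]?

Sat(a ∨ b) = {s0, s1, s3, s4, s5}
Sat(¬b) = {s1, s2, s3}
Sat(a → ¬b) = {s1, s2, s3, s5}
EF (a → ¬b): least fixpoint, start Z0 = {s1, s2, s3, s5}, add states with some successor in Z. Z1 = {s1, s2, s3, s4, s5}; fixed.
Sat(EF (a → ¬b)) = {s1, s2, s3, s4, s5}
E[(a ∨ b) U EF (a → ¬b)]: least fixpoint, start Z0 = Sat(EF (a → ¬b)) = {s1, s2, s3, s4, s5}, add states in Sat(a ∨ b) with some successor in Z. Already a fixed point.
Sat(E[(a ∨ b) U EF (a → ¬b)]) = {s1, s2, s3, s4, s5}

{s1, s2, s3, s4, s5}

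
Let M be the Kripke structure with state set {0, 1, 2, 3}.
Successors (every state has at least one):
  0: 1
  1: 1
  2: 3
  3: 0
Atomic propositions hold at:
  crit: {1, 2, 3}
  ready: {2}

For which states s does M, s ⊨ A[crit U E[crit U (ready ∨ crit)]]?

Sat(ready ∨ crit) = {1, 2, 3}
E[crit U (ready ∨ crit)]: least fixpoint, start Z0 = Sat((ready ∨ crit)) = {1, 2, 3}, add states in Sat(crit) with some successor in Z. Already a fixed point.
Sat(E[crit U (ready ∨ crit)]) = {1, 2, 3}
A[crit U E[crit U (ready ∨ crit)]]: least fixpoint, start Z0 = Sat(E[crit U (ready ∨ crit)]) = {1, 2, 3}, add states in Sat(crit) with every successor in Z. Already a fixed point.
Sat(A[crit U E[crit U (ready ∨ crit)]]) = {1, 2, 3}

{1, 2, 3}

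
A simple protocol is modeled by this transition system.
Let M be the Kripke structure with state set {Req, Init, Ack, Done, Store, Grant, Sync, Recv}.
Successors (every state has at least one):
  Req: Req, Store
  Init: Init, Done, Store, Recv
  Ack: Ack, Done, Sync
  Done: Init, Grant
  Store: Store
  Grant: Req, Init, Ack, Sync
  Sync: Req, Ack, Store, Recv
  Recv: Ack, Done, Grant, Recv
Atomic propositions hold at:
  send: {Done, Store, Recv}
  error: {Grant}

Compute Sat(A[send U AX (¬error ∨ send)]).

Sat(¬error) = {Req, Init, Ack, Done, Store, Sync, Recv}
Sat(¬error ∨ send) = {Req, Init, Ack, Done, Store, Sync, Recv}
Sat(AX (¬error ∨ send)) = {s : every successor in {Req, Init, Ack, Done, Store, Sync, Recv}} = {Req, Init, Ack, Store, Grant, Sync}
A[send U AX (¬error ∨ send)]: least fixpoint, start Z0 = Sat(AX (¬error ∨ send)) = {Req, Init, Ack, Store, Grant, Sync}, add states in Sat(send) with every successor in Z. Z1 = {Req, Init, Ack, Done, Store, Grant, Sync}; fixed.
Sat(A[send U AX (¬error ∨ send)]) = {Req, Init, Ack, Done, Store, Grant, Sync}

{Req, Init, Ack, Done, Store, Grant, Sync}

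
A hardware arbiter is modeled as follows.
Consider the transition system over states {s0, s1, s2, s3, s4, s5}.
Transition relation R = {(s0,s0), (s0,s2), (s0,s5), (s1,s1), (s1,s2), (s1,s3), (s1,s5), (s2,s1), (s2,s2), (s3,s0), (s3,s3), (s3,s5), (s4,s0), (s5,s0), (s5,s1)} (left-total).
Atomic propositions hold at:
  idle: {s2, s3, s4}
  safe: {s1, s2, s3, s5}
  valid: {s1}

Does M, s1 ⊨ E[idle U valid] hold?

E[idle U valid]: least fixpoint, start Z0 = Sat(valid) = {s1}, add states in Sat(idle) with some successor in Z. Z1 = {s1, s2}; fixed.
Sat(E[idle U valid]) = {s1, s2}
s1 ∈ Sat(E[idle U valid]) = {s1, s2}, so the formula holds at s1.

Yes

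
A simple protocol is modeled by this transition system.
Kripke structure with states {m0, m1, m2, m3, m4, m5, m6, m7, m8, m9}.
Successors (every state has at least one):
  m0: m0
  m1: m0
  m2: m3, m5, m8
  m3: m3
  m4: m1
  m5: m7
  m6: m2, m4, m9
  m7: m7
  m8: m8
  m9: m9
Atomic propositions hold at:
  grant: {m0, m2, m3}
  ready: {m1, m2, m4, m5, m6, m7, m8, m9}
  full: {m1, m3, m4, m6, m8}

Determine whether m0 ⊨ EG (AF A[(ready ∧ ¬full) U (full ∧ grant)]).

No

Sat(¬full) = {m0, m2, m5, m7, m9}
Sat(ready ∧ ¬full) = {m2, m5, m7, m9}
Sat(full ∧ grant) = {m3}
A[(ready ∧ ¬full) U (full ∧ grant)]: least fixpoint, start Z0 = Sat((full ∧ grant)) = {m3}, add states in Sat(ready ∧ ¬full) with every successor in Z. Already a fixed point.
Sat(A[(ready ∧ ¬full) U (full ∧ grant)]) = {m3}
AF A[(ready ∧ ¬full) U (full ∧ grant)]: least fixpoint, start Z0 = {m3}, add states with every successor in Z. Already a fixed point.
Sat(AF A[(ready ∧ ¬full) U (full ∧ grant)]) = {m3}
EG (AF A[(ready ∧ ¬full) U (full ∧ grant)]): greatest fixpoint, start Z0 = {m3}, keep only states in Sat with some successor in Z. Already a fixed point.
Sat(EG (AF A[(ready ∧ ¬full) U (full ∧ grant)])) = {m3}
m0 ∉ Sat(EG (AF A[(ready ∧ ¬full) U (full ∧ grant)])) = {m3}, so the formula does not hold at m0.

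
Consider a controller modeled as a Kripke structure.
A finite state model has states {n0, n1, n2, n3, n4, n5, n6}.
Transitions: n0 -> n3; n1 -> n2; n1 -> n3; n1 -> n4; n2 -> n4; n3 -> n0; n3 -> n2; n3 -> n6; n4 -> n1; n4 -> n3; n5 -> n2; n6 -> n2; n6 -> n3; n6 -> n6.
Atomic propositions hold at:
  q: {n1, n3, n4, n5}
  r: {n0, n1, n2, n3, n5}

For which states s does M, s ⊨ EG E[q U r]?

{n0, n1, n2, n3, n4, n5}

E[q U r]: least fixpoint, start Z0 = Sat(r) = {n0, n1, n2, n3, n5}, add states in Sat(q) with some successor in Z. Z1 = {n0, n1, n2, n3, n4, n5}; fixed.
Sat(E[q U r]) = {n0, n1, n2, n3, n4, n5}
EG E[q U r]: greatest fixpoint, start Z0 = {n0, n1, n2, n3, n4, n5}, keep only states in Sat with some successor in Z. Already a fixed point.
Sat(EG E[q U r]) = {n0, n1, n2, n3, n4, n5}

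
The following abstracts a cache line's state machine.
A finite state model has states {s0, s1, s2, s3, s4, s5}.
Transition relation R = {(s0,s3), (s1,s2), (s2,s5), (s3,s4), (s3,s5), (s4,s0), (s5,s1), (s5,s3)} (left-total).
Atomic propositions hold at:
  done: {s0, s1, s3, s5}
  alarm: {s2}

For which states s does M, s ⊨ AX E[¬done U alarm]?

{s1}

Sat(¬done) = {s2, s4}
E[¬done U alarm]: least fixpoint, start Z0 = Sat(alarm) = {s2}, add states in Sat(¬done) with some successor in Z. Already a fixed point.
Sat(E[¬done U alarm]) = {s2}
Sat(AX E[¬done U alarm]) = {s : every successor in {s2}} = {s1}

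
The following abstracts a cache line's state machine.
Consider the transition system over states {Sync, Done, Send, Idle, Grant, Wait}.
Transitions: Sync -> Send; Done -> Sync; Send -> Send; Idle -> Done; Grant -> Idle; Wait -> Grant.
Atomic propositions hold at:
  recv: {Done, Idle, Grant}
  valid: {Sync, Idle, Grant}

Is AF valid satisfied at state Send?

AF valid: least fixpoint, start Z0 = {Sync, Idle, Grant}, add states with every successor in Z. Z1 = {Sync, Done, Idle, Grant, Wait}; fixed.
Sat(AF valid) = {Sync, Done, Idle, Grant, Wait}
Send ∉ Sat(AF valid) = {Sync, Done, Idle, Grant, Wait}, so the formula does not hold at Send.

No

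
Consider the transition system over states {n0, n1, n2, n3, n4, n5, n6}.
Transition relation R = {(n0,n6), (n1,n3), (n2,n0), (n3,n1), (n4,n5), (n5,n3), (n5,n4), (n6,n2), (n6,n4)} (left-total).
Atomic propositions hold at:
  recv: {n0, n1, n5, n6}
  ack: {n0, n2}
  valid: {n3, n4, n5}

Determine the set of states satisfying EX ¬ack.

Sat(¬ack) = {n1, n3, n4, n5, n6}
Sat(EX ¬ack) = {s : some successor in {n1, n3, n4, n5, n6}} = {n0, n1, n3, n4, n5, n6}

{n0, n1, n3, n4, n5, n6}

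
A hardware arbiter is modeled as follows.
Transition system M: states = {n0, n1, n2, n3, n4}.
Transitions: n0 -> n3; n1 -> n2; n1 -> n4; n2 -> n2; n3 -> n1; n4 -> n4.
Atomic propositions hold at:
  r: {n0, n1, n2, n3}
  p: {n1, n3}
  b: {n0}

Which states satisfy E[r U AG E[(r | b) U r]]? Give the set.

{n0, n1, n2, n3}

Sat(r | b) = {n0, n1, n2, n3}
E[(r | b) U r]: least fixpoint, start Z0 = Sat(r) = {n0, n1, n2, n3}, add states in Sat(r | b) with some successor in Z. Already a fixed point.
Sat(E[(r | b) U r]) = {n0, n1, n2, n3}
AG E[(r | b) U r]: greatest fixpoint, start Z0 = {n0, n1, n2, n3}, keep only states in Sat with every successor in Z. Z1 = {n0, n2, n3}; Z2 = {n0, n2}; Z3 = {n2}; fixed.
Sat(AG E[(r | b) U r]) = {n2}
E[r U AG E[(r | b) U r]]: least fixpoint, start Z0 = Sat(AG E[(r | b) U r]) = {n2}, add states in Sat(r) with some successor in Z. Z1 = {n1, n2}; Z2 = {n1, n2, n3}; Z3 = {n0, n1, n2, n3}; fixed.
Sat(E[r U AG E[(r | b) U r]]) = {n0, n1, n2, n3}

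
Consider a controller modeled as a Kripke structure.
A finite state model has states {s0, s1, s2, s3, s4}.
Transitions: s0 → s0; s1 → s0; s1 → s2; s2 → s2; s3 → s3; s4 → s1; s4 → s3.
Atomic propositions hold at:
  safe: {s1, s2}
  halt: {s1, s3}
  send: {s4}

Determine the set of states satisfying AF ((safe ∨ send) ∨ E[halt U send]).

{s1, s2, s4}

Sat(safe ∨ send) = {s1, s2, s4}
E[halt U send]: least fixpoint, start Z0 = Sat(send) = {s4}, add states in Sat(halt) with some successor in Z. Already a fixed point.
Sat(E[halt U send]) = {s4}
Sat((safe ∨ send) ∨ E[halt U send]) = {s1, s2, s4}
AF ((safe ∨ send) ∨ E[halt U send]): least fixpoint, start Z0 = {s1, s2, s4}, add states with every successor in Z. Already a fixed point.
Sat(AF ((safe ∨ send) ∨ E[halt U send])) = {s1, s2, s4}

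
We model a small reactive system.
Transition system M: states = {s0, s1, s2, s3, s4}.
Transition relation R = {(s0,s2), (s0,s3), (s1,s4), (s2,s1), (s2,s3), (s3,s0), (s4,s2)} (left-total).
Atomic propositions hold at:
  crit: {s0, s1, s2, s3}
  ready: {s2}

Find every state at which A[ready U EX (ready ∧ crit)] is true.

{s0, s4}

Sat(ready ∧ crit) = {s2}
Sat(EX (ready ∧ crit)) = {s : some successor in {s2}} = {s0, s4}
A[ready U EX (ready ∧ crit)]: least fixpoint, start Z0 = Sat(EX (ready ∧ crit)) = {s0, s4}, add states in Sat(ready) with every successor in Z. Already a fixed point.
Sat(A[ready U EX (ready ∧ crit)]) = {s0, s4}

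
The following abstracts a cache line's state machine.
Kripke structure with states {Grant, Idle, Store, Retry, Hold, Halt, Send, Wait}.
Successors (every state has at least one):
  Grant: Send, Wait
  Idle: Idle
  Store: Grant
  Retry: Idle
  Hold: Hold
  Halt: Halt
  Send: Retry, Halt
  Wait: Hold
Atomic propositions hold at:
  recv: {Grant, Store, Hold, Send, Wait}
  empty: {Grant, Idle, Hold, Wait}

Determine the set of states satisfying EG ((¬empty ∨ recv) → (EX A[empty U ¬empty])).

{Grant, Idle, Halt, Send}

Sat(¬empty) = {Store, Retry, Halt, Send}
Sat(¬empty ∨ recv) = {Grant, Store, Retry, Hold, Halt, Send, Wait}
A[empty U ¬empty]: least fixpoint, start Z0 = Sat(¬empty) = {Store, Retry, Halt, Send}, add states in Sat(empty) with every successor in Z. Already a fixed point.
Sat(A[empty U ¬empty]) = {Store, Retry, Halt, Send}
Sat(EX A[empty U ¬empty]) = {s : some successor in {Store, Retry, Halt, Send}} = {Grant, Halt, Send}
Sat((¬empty ∨ recv) → (EX A[empty U ¬empty])) = {Grant, Idle, Halt, Send}
EG ((¬empty ∨ recv) → (EX A[empty U ¬empty])): greatest fixpoint, start Z0 = {Grant, Idle, Halt, Send}, keep only states in Sat with some successor in Z. Already a fixed point.
Sat(EG ((¬empty ∨ recv) → (EX A[empty U ¬empty]))) = {Grant, Idle, Halt, Send}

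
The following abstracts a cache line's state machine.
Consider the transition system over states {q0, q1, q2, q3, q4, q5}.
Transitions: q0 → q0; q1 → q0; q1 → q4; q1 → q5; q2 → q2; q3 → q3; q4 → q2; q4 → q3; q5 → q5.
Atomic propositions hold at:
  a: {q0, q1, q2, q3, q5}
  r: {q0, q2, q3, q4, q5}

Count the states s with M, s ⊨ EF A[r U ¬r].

Sat(¬r) = {q1}
A[r U ¬r]: least fixpoint, start Z0 = Sat(¬r) = {q1}, add states in Sat(r) with every successor in Z. Already a fixed point.
Sat(A[r U ¬r]) = {q1}
EF A[r U ¬r]: least fixpoint, start Z0 = {q1}, add states with some successor in Z. Already a fixed point.
Sat(EF A[r U ¬r]) = {q1}
|Sat(EF A[r U ¬r])| = |{q1}| = 1.

1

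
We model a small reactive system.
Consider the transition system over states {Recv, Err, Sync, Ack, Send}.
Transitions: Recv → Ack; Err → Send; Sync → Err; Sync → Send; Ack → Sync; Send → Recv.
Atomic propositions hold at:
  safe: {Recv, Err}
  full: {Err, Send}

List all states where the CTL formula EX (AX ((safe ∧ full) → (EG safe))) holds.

{Recv, Err, Sync, Send}

Sat(safe ∧ full) = {Err}
EG safe: greatest fixpoint, start Z0 = {Recv, Err}, keep only states in Sat with some successor in Z. Z1 = ∅; fixed.
Sat(EG safe) = ∅
Sat((safe ∧ full) → (EG safe)) = {Recv, Sync, Ack, Send}
Sat(AX ((safe ∧ full) → (EG safe))) = {s : every successor in {Recv, Sync, Ack, Send}} = {Recv, Err, Ack, Send}
Sat(EX (AX ((safe ∧ full) → (EG safe)))) = {s : some successor in {Recv, Err, Ack, Send}} = {Recv, Err, Sync, Send}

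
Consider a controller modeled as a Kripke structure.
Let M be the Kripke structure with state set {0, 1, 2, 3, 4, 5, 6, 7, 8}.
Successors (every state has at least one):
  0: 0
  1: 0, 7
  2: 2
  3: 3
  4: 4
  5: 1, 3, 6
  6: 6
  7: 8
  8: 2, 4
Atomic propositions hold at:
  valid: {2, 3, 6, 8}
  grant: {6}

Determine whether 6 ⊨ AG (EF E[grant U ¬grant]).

Sat(¬grant) = {0, 1, 2, 3, 4, 5, 7, 8}
E[grant U ¬grant]: least fixpoint, start Z0 = Sat(¬grant) = {0, 1, 2, 3, 4, 5, 7, 8}, add states in Sat(grant) with some successor in Z. Already a fixed point.
Sat(E[grant U ¬grant]) = {0, 1, 2, 3, 4, 5, 7, 8}
EF E[grant U ¬grant]: least fixpoint, start Z0 = {0, 1, 2, 3, 4, 5, 7, 8}, add states with some successor in Z. Already a fixed point.
Sat(EF E[grant U ¬grant]) = {0, 1, 2, 3, 4, 5, 7, 8}
AG (EF E[grant U ¬grant]): greatest fixpoint, start Z0 = {0, 1, 2, 3, 4, 5, 7, 8}, keep only states in Sat with every successor in Z. Z1 = {0, 1, 2, 3, 4, 7, 8}; fixed.
Sat(AG (EF E[grant U ¬grant])) = {0, 1, 2, 3, 4, 7, 8}
6 ∉ Sat(AG (EF E[grant U ¬grant])) = {0, 1, 2, 3, 4, 7, 8}, so the formula does not hold at 6.

No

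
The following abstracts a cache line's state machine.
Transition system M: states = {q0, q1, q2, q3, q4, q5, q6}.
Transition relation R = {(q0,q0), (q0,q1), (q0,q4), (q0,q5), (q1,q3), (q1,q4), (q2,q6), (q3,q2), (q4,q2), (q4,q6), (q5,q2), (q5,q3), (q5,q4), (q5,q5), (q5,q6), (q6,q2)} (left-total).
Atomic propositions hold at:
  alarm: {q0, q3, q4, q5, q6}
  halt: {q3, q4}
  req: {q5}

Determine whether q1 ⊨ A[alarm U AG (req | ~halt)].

No

Sat(~halt) = {q0, q1, q2, q5, q6}
Sat(req | ~halt) = {q0, q1, q2, q5, q6}
AG (req | ~halt): greatest fixpoint, start Z0 = {q0, q1, q2, q5, q6}, keep only states in Sat with every successor in Z. Z1 = {q2, q6}; fixed.
Sat(AG (req | ~halt)) = {q2, q6}
A[alarm U AG (req | ~halt)]: least fixpoint, start Z0 = Sat(AG (req | ~halt)) = {q2, q6}, add states in Sat(alarm) with every successor in Z. Z1 = {q2, q3, q4, q6}; fixed.
Sat(A[alarm U AG (req | ~halt)]) = {q2, q3, q4, q6}
q1 ∉ Sat(A[alarm U AG (req | ~halt)]) = {q2, q3, q4, q6}, so the formula does not hold at q1.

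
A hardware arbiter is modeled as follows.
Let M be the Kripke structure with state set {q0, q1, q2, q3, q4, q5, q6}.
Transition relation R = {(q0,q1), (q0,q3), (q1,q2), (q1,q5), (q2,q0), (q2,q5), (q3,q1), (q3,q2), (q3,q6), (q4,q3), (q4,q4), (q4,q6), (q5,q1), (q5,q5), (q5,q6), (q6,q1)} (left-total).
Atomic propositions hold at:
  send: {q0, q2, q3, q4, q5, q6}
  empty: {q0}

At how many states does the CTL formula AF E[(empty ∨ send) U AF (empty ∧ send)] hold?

4

Sat(empty ∨ send) = {q0, q2, q3, q4, q5, q6}
Sat(empty ∧ send) = {q0}
AF (empty ∧ send): least fixpoint, start Z0 = {q0}, add states with every successor in Z. Already a fixed point.
Sat(AF (empty ∧ send)) = {q0}
E[(empty ∨ send) U AF (empty ∧ send)]: least fixpoint, start Z0 = Sat(AF (empty ∧ send)) = {q0}, add states in Sat(empty ∨ send) with some successor in Z. Z1 = {q0, q2}; Z2 = {q0, q2, q3}; Z3 = {q0, q2, q3, q4}; fixed.
Sat(E[(empty ∨ send) U AF (empty ∧ send)]) = {q0, q2, q3, q4}
AF E[(empty ∨ send) U AF (empty ∧ send)]: least fixpoint, start Z0 = {q0, q2, q3, q4}, add states with every successor in Z. Already a fixed point.
Sat(AF E[(empty ∨ send) U AF (empty ∧ send)]) = {q0, q2, q3, q4}
|Sat(AF E[(empty ∨ send) U AF (empty ∧ send)])| = |{q0, q2, q3, q4}| = 4.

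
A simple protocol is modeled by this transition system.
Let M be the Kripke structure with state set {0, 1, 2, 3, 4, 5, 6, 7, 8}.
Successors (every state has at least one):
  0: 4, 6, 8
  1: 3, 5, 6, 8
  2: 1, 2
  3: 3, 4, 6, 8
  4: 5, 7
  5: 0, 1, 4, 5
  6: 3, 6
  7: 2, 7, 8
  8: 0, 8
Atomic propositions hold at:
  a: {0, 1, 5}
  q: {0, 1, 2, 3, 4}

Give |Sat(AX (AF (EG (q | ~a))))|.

Sat(~a) = {2, 3, 4, 6, 7, 8}
Sat(q | ~a) = {0, 1, 2, 3, 4, 6, 7, 8}
EG (q | ~a): greatest fixpoint, start Z0 = {0, 1, 2, 3, 4, 6, 7, 8}, keep only states in Sat with some successor in Z. Already a fixed point.
Sat(EG (q | ~a)) = {0, 1, 2, 3, 4, 6, 7, 8}
AF (EG (q | ~a)): least fixpoint, start Z0 = {0, 1, 2, 3, 4, 6, 7, 8}, add states with every successor in Z. Already a fixed point.
Sat(AF (EG (q | ~a))) = {0, 1, 2, 3, 4, 6, 7, 8}
Sat(AX (AF (EG (q | ~a)))) = {s : every successor in {0, 1, 2, 3, 4, 6, 7, 8}} = {0, 2, 3, 6, 7, 8}
|Sat(AX (AF (EG (q | ~a))))| = |{0, 2, 3, 6, 7, 8}| = 6.

6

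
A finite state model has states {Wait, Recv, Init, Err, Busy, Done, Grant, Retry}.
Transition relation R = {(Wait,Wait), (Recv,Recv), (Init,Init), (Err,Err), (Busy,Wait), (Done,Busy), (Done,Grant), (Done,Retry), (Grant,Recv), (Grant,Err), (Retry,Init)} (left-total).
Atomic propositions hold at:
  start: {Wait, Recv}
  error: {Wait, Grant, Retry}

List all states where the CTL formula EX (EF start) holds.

{Wait, Recv, Busy, Done, Grant}

EF start: least fixpoint, start Z0 = {Wait, Recv}, add states with some successor in Z. Z1 = {Wait, Recv, Busy, Grant}; Z2 = {Wait, Recv, Busy, Done, Grant}; fixed.
Sat(EF start) = {Wait, Recv, Busy, Done, Grant}
Sat(EX (EF start)) = {s : some successor in {Wait, Recv, Busy, Done, Grant}} = {Wait, Recv, Busy, Done, Grant}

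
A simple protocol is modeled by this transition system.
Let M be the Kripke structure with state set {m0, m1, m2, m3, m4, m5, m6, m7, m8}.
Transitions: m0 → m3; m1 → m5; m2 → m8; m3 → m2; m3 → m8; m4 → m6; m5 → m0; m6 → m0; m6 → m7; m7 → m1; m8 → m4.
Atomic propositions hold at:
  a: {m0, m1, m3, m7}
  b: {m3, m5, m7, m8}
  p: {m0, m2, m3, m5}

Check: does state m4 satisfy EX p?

No

Sat(EX p) = {s : some successor in {m0, m2, m3, m5}} = {m0, m1, m3, m5, m6}
m4 ∉ Sat(EX p) = {m0, m1, m3, m5, m6}, so the formula does not hold at m4.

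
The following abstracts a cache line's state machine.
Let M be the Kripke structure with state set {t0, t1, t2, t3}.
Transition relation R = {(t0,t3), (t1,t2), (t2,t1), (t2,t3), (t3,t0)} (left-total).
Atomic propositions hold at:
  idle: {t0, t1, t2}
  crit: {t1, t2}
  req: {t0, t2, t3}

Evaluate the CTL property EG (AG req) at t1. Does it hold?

AG req: greatest fixpoint, start Z0 = {t0, t2, t3}, keep only states in Sat with every successor in Z. Z1 = {t0, t3}; fixed.
Sat(AG req) = {t0, t3}
EG (AG req): greatest fixpoint, start Z0 = {t0, t3}, keep only states in Sat with some successor in Z. Already a fixed point.
Sat(EG (AG req)) = {t0, t3}
t1 ∉ Sat(EG (AG req)) = {t0, t3}, so the formula does not hold at t1.

No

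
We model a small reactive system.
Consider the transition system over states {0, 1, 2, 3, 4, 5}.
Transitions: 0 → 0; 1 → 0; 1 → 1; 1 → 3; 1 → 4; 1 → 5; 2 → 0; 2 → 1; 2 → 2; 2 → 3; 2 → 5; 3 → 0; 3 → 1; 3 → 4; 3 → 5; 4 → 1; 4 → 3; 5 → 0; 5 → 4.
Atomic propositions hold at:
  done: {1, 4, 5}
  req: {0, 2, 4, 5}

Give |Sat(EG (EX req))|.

Sat(EX req) = {s : some successor in {0, 2, 4, 5}} = {0, 1, 2, 3, 5}
EG (EX req): greatest fixpoint, start Z0 = {0, 1, 2, 3, 5}, keep only states in Sat with some successor in Z. Already a fixed point.
Sat(EG (EX req)) = {0, 1, 2, 3, 5}
|Sat(EG (EX req))| = |{0, 1, 2, 3, 5}| = 5.

5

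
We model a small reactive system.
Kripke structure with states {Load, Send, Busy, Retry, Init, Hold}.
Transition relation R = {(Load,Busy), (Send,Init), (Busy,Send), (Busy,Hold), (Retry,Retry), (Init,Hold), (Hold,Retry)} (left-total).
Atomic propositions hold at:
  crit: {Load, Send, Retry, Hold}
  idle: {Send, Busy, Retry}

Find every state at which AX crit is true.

Sat(AX crit) = {s : every successor in {Load, Send, Retry, Hold}} = {Busy, Retry, Init, Hold}

{Busy, Retry, Init, Hold}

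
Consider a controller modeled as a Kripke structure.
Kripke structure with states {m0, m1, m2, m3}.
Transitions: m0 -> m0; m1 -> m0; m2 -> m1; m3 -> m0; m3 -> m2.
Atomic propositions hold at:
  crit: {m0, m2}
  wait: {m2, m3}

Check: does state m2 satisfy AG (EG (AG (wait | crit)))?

No

Sat(wait | crit) = {m0, m2, m3}
AG (wait | crit): greatest fixpoint, start Z0 = {m0, m2, m3}, keep only states in Sat with every successor in Z. Z1 = {m0, m3}; Z2 = {m0}; fixed.
Sat(AG (wait | crit)) = {m0}
EG (AG (wait | crit)): greatest fixpoint, start Z0 = {m0}, keep only states in Sat with some successor in Z. Already a fixed point.
Sat(EG (AG (wait | crit))) = {m0}
AG (EG (AG (wait | crit))): greatest fixpoint, start Z0 = {m0}, keep only states in Sat with every successor in Z. Already a fixed point.
Sat(AG (EG (AG (wait | crit)))) = {m0}
m2 ∉ Sat(AG (EG (AG (wait | crit)))) = {m0}, so the formula does not hold at m2.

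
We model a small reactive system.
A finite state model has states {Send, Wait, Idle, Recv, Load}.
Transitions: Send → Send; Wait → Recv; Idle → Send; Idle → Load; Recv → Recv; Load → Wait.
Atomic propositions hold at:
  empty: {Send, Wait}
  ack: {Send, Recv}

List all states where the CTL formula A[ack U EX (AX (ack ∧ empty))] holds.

{Send, Idle}

Sat(ack ∧ empty) = {Send}
Sat(AX (ack ∧ empty)) = {s : every successor in {Send}} = {Send}
Sat(EX (AX (ack ∧ empty))) = {s : some successor in {Send}} = {Send, Idle}
A[ack U EX (AX (ack ∧ empty))]: least fixpoint, start Z0 = Sat(EX (AX (ack ∧ empty))) = {Send, Idle}, add states in Sat(ack) with every successor in Z. Already a fixed point.
Sat(A[ack U EX (AX (ack ∧ empty))]) = {Send, Idle}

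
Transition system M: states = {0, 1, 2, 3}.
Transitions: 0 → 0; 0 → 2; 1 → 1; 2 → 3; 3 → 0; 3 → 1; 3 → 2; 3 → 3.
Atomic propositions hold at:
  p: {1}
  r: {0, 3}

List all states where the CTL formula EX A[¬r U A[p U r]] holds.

{0, 2, 3}

Sat(¬r) = {1, 2}
A[p U r]: least fixpoint, start Z0 = Sat(r) = {0, 3}, add states in Sat(p) with every successor in Z. Already a fixed point.
Sat(A[p U r]) = {0, 3}
A[¬r U A[p U r]]: least fixpoint, start Z0 = Sat(A[p U r]) = {0, 3}, add states in Sat(¬r) with every successor in Z. Z1 = {0, 2, 3}; fixed.
Sat(A[¬r U A[p U r]]) = {0, 2, 3}
Sat(EX A[¬r U A[p U r]]) = {s : some successor in {0, 2, 3}} = {0, 2, 3}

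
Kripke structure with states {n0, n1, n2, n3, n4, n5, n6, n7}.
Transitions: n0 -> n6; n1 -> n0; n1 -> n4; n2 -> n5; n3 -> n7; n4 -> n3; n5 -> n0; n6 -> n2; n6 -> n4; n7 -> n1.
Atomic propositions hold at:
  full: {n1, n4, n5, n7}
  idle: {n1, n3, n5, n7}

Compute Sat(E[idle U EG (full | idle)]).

Sat(full | idle) = {n1, n3, n4, n5, n7}
EG (full | idle): greatest fixpoint, start Z0 = {n1, n3, n4, n5, n7}, keep only states in Sat with some successor in Z. Z1 = {n1, n3, n4, n7}; fixed.
Sat(EG (full | idle)) = {n1, n3, n4, n7}
E[idle U EG (full | idle)]: least fixpoint, start Z0 = Sat(EG (full | idle)) = {n1, n3, n4, n7}, add states in Sat(idle) with some successor in Z. Already a fixed point.
Sat(E[idle U EG (full | idle)]) = {n1, n3, n4, n7}

{n1, n3, n4, n7}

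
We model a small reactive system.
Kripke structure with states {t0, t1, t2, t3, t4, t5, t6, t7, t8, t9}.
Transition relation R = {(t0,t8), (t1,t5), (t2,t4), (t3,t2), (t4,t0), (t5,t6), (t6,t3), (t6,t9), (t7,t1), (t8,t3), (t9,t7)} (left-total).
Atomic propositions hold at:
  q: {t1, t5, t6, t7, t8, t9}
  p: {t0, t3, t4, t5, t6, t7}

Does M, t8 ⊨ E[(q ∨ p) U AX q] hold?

No

Sat(q ∨ p) = {t0, t1, t3, t4, t5, t6, t7, t8, t9}
Sat(AX q) = {s : every successor in {t1, t5, t6, t7, t8, t9}} = {t0, t1, t5, t7, t9}
E[(q ∨ p) U AX q]: least fixpoint, start Z0 = Sat(AX q) = {t0, t1, t5, t7, t9}, add states in Sat(q ∨ p) with some successor in Z. Z1 = {t0, t1, t4, t5, t6, t7, t9}; fixed.
Sat(E[(q ∨ p) U AX q]) = {t0, t1, t4, t5, t6, t7, t9}
t8 ∉ Sat(E[(q ∨ p) U AX q]) = {t0, t1, t4, t5, t6, t7, t9}, so the formula does not hold at t8.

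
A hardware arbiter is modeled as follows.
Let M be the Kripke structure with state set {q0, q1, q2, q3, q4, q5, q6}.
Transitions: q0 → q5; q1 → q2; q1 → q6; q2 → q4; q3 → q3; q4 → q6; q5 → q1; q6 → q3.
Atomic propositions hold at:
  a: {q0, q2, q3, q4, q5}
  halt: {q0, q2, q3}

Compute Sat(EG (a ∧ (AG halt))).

AG halt: greatest fixpoint, start Z0 = {q0, q2, q3}, keep only states in Sat with every successor in Z. Z1 = {q3}; fixed.
Sat(AG halt) = {q3}
Sat(a ∧ (AG halt)) = {q3}
EG (a ∧ (AG halt)): greatest fixpoint, start Z0 = {q3}, keep only states in Sat with some successor in Z. Already a fixed point.
Sat(EG (a ∧ (AG halt))) = {q3}

{q3}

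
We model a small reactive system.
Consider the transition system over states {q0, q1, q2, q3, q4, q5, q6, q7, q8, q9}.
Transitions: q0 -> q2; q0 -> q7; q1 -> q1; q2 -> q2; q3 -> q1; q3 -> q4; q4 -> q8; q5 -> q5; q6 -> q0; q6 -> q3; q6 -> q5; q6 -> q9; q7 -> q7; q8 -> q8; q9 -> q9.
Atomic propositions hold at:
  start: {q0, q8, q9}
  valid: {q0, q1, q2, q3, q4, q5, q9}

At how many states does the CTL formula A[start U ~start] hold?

Sat(~start) = {q1, q2, q3, q4, q5, q6, q7}
A[start U ~start]: least fixpoint, start Z0 = Sat(~start) = {q1, q2, q3, q4, q5, q6, q7}, add states in Sat(start) with every successor in Z. Z1 = {q0, q1, q2, q3, q4, q5, q6, q7}; fixed.
Sat(A[start U ~start]) = {q0, q1, q2, q3, q4, q5, q6, q7}
|Sat(A[start U ~start])| = |{q0, q1, q2, q3, q4, q5, q6, q7}| = 8.

8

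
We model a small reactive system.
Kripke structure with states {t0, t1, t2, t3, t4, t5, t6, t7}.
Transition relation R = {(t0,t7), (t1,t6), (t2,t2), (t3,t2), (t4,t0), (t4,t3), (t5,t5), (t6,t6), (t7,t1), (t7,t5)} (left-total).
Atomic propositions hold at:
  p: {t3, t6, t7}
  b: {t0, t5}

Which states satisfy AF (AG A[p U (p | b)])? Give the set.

Sat(p | b) = {t0, t3, t5, t6, t7}
A[p U (p | b)]: least fixpoint, start Z0 = Sat((p | b)) = {t0, t3, t5, t6, t7}, add states in Sat(p) with every successor in Z. Already a fixed point.
Sat(A[p U (p | b)]) = {t0, t3, t5, t6, t7}
AG A[p U (p | b)]: greatest fixpoint, start Z0 = {t0, t3, t5, t6, t7}, keep only states in Sat with every successor in Z. Z1 = {t0, t5, t6}; Z2 = {t5, t6}; fixed.
Sat(AG A[p U (p | b)]) = {t5, t6}
AF (AG A[p U (p | b)]): least fixpoint, start Z0 = {t5, t6}, add states with every successor in Z. Z1 = {t1, t5, t6}; Z2 = {t1, t5, t6, t7}; Z3 = {t0, t1, t5, t6, t7}; fixed.
Sat(AF (AG A[p U (p | b)])) = {t0, t1, t5, t6, t7}

{t0, t1, t5, t6, t7}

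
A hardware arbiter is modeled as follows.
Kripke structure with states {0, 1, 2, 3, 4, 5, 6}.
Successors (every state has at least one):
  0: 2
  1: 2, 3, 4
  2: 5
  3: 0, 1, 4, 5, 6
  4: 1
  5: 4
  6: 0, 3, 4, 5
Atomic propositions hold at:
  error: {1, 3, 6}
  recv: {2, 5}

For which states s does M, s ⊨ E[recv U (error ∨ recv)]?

Sat(error ∨ recv) = {1, 2, 3, 5, 6}
E[recv U (error ∨ recv)]: least fixpoint, start Z0 = Sat((error ∨ recv)) = {1, 2, 3, 5, 6}, add states in Sat(recv) with some successor in Z. Already a fixed point.
Sat(E[recv U (error ∨ recv)]) = {1, 2, 3, 5, 6}

{1, 2, 3, 5, 6}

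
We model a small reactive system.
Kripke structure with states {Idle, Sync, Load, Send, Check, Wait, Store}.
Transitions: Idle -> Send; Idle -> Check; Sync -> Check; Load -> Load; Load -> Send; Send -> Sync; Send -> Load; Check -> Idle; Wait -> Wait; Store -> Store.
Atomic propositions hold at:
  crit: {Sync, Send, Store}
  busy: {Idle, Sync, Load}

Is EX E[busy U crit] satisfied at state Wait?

No

E[busy U crit]: least fixpoint, start Z0 = Sat(crit) = {Sync, Send, Store}, add states in Sat(busy) with some successor in Z. Z1 = {Idle, Sync, Load, Send, Store}; fixed.
Sat(E[busy U crit]) = {Idle, Sync, Load, Send, Store}
Sat(EX E[busy U crit]) = {s : some successor in {Idle, Sync, Load, Send, Store}} = {Idle, Load, Send, Check, Store}
Wait ∉ Sat(EX E[busy U crit]) = {Idle, Load, Send, Check, Store}, so the formula does not hold at Wait.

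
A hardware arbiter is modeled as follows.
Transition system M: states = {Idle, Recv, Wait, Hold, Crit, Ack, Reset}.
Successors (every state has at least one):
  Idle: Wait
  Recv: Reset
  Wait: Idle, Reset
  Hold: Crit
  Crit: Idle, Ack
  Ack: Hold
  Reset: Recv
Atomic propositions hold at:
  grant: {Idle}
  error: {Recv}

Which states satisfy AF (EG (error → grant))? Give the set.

{Idle, Wait, Hold, Crit, Ack}

Sat(error → grant) = {Idle, Wait, Hold, Crit, Ack, Reset}
EG (error → grant): greatest fixpoint, start Z0 = {Idle, Wait, Hold, Crit, Ack, Reset}, keep only states in Sat with some successor in Z. Z1 = {Idle, Wait, Hold, Crit, Ack}; fixed.
Sat(EG (error → grant)) = {Idle, Wait, Hold, Crit, Ack}
AF (EG (error → grant)): least fixpoint, start Z0 = {Idle, Wait, Hold, Crit, Ack}, add states with every successor in Z. Already a fixed point.
Sat(AF (EG (error → grant))) = {Idle, Wait, Hold, Crit, Ack}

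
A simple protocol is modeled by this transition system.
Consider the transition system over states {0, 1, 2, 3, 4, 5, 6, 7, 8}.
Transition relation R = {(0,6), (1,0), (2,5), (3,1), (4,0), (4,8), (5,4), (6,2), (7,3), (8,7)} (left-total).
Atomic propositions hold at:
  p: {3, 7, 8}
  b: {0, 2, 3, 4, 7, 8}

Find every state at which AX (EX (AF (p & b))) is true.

{5, 8}

Sat(p & b) = {3, 7, 8}
AF (p & b): least fixpoint, start Z0 = {3, 7, 8}, add states with every successor in Z. Already a fixed point.
Sat(AF (p & b)) = {3, 7, 8}
Sat(EX (AF (p & b))) = {s : some successor in {3, 7, 8}} = {4, 7, 8}
Sat(AX (EX (AF (p & b)))) = {s : every successor in {4, 7, 8}} = {5, 8}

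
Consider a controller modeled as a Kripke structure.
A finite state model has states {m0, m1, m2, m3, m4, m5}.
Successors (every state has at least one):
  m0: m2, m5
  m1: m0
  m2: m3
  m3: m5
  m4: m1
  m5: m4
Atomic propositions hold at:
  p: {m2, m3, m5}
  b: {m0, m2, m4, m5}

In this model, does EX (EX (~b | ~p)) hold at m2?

No

Sat(~b) = {m1, m3}
Sat(~p) = {m0, m1, m4}
Sat(~b | ~p) = {m0, m1, m3, m4}
Sat(EX (~b | ~p)) = {s : some successor in {m0, m1, m3, m4}} = {m1, m2, m4, m5}
Sat(EX (EX (~b | ~p))) = {s : some successor in {m1, m2, m4, m5}} = {m0, m3, m4, m5}
m2 ∉ Sat(EX (EX (~b | ~p))) = {m0, m3, m4, m5}, so the formula does not hold at m2.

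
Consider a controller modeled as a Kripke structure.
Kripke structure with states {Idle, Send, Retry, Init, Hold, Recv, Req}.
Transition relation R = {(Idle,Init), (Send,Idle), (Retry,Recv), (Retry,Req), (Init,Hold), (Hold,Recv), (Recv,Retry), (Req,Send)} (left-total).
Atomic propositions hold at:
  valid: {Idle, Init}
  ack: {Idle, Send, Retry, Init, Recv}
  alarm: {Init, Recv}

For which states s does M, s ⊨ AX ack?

Sat(AX ack) = {s : every successor in {Idle, Send, Retry, Init, Recv}} = {Idle, Send, Hold, Recv, Req}

{Idle, Send, Hold, Recv, Req}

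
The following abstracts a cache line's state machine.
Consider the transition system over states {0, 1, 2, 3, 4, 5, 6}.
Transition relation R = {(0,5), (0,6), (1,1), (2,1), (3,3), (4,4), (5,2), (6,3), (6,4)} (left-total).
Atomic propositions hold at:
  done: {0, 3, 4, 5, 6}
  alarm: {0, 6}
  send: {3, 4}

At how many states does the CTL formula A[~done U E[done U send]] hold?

Sat(~done) = {1, 2}
E[done U send]: least fixpoint, start Z0 = Sat(send) = {3, 4}, add states in Sat(done) with some successor in Z. Z1 = {3, 4, 6}; Z2 = {0, 3, 4, 6}; fixed.
Sat(E[done U send]) = {0, 3, 4, 6}
A[~done U E[done U send]]: least fixpoint, start Z0 = Sat(E[done U send]) = {0, 3, 4, 6}, add states in Sat(~done) with every successor in Z. Already a fixed point.
Sat(A[~done U E[done U send]]) = {0, 3, 4, 6}
|Sat(A[~done U E[done U send]])| = |{0, 3, 4, 6}| = 4.

4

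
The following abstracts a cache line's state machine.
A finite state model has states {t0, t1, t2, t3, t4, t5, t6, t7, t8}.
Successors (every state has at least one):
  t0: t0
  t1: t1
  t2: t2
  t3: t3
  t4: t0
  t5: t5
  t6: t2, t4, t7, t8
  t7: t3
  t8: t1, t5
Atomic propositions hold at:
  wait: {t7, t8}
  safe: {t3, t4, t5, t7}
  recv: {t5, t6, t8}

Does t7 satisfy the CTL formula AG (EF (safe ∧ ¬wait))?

Sat(¬wait) = {t0, t1, t2, t3, t4, t5, t6}
Sat(safe ∧ ¬wait) = {t3, t4, t5}
EF (safe ∧ ¬wait): least fixpoint, start Z0 = {t3, t4, t5}, add states with some successor in Z. Z1 = {t3, t4, t5, t6, t7, t8}; fixed.
Sat(EF (safe ∧ ¬wait)) = {t3, t4, t5, t6, t7, t8}
AG (EF (safe ∧ ¬wait)): greatest fixpoint, start Z0 = {t3, t4, t5, t6, t7, t8}, keep only states in Sat with every successor in Z. Z1 = {t3, t5, t7}; fixed.
Sat(AG (EF (safe ∧ ¬wait))) = {t3, t5, t7}
t7 ∈ Sat(AG (EF (safe ∧ ¬wait))) = {t3, t5, t7}, so the formula holds at t7.

Yes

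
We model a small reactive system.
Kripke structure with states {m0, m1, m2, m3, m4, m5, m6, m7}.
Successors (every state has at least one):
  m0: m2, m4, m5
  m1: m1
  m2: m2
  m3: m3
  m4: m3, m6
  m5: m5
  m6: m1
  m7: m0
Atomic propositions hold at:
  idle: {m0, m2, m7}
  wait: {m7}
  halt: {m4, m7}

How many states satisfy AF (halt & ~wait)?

1

Sat(~wait) = {m0, m1, m2, m3, m4, m5, m6}
Sat(halt & ~wait) = {m4}
AF (halt & ~wait): least fixpoint, start Z0 = {m4}, add states with every successor in Z. Already a fixed point.
Sat(AF (halt & ~wait)) = {m4}
|Sat(AF (halt & ~wait))| = |{m4}| = 1.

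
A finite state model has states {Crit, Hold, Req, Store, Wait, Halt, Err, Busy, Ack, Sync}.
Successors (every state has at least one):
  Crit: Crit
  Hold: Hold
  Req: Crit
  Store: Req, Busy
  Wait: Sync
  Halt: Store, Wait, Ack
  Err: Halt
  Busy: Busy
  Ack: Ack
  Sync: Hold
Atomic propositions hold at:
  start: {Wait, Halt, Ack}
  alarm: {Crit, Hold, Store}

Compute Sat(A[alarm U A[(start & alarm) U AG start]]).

Sat(start & alarm) = ∅
AG start: greatest fixpoint, start Z0 = {Wait, Halt, Ack}, keep only states in Sat with every successor in Z. Z1 = {Ack}; fixed.
Sat(AG start) = {Ack}
A[(start & alarm) U AG start]: least fixpoint, start Z0 = Sat(AG start) = {Ack}, add states in Sat(start & alarm) with every successor in Z. Already a fixed point.
Sat(A[(start & alarm) U AG start]) = {Ack}
A[alarm U A[(start & alarm) U AG start]]: least fixpoint, start Z0 = Sat(A[(start & alarm) U AG start]) = {Ack}, add states in Sat(alarm) with every successor in Z. Already a fixed point.
Sat(A[alarm U A[(start & alarm) U AG start]]) = {Ack}

{Ack}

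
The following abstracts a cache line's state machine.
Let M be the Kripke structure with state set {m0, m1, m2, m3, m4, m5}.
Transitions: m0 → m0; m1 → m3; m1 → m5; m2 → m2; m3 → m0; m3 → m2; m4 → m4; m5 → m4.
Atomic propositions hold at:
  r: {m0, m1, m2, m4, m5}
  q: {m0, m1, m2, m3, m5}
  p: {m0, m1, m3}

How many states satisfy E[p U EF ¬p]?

5

Sat(¬p) = {m2, m4, m5}
EF ¬p: least fixpoint, start Z0 = {m2, m4, m5}, add states with some successor in Z. Z1 = {m1, m2, m3, m4, m5}; fixed.
Sat(EF ¬p) = {m1, m2, m3, m4, m5}
E[p U EF ¬p]: least fixpoint, start Z0 = Sat(EF ¬p) = {m1, m2, m3, m4, m5}, add states in Sat(p) with some successor in Z. Already a fixed point.
Sat(E[p U EF ¬p]) = {m1, m2, m3, m4, m5}
|Sat(E[p U EF ¬p])| = |{m1, m2, m3, m4, m5}| = 5.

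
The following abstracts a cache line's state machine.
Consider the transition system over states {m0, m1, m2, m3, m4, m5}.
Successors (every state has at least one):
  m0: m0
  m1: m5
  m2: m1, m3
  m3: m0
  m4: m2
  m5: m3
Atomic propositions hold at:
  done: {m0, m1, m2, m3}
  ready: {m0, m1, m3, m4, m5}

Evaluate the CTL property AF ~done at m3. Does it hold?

No

Sat(~done) = {m4, m5}
AF ~done: least fixpoint, start Z0 = {m4, m5}, add states with every successor in Z. Z1 = {m1, m4, m5}; fixed.
Sat(AF ~done) = {m1, m4, m5}
m3 ∉ Sat(AF ~done) = {m1, m4, m5}, so the formula does not hold at m3.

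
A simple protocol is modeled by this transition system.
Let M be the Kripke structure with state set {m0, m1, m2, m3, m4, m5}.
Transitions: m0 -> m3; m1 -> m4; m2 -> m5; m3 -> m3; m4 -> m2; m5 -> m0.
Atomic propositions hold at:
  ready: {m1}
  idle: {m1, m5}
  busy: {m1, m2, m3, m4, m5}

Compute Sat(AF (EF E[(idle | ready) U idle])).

{m1, m2, m4, m5}

Sat(idle | ready) = {m1, m5}
E[(idle | ready) U idle]: least fixpoint, start Z0 = Sat(idle) = {m1, m5}, add states in Sat(idle | ready) with some successor in Z. Already a fixed point.
Sat(E[(idle | ready) U idle]) = {m1, m5}
EF E[(idle | ready) U idle]: least fixpoint, start Z0 = {m1, m5}, add states with some successor in Z. Z1 = {m1, m2, m5}; Z2 = {m1, m2, m4, m5}; fixed.
Sat(EF E[(idle | ready) U idle]) = {m1, m2, m4, m5}
AF (EF E[(idle | ready) U idle]): least fixpoint, start Z0 = {m1, m2, m4, m5}, add states with every successor in Z. Already a fixed point.
Sat(AF (EF E[(idle | ready) U idle])) = {m1, m2, m4, m5}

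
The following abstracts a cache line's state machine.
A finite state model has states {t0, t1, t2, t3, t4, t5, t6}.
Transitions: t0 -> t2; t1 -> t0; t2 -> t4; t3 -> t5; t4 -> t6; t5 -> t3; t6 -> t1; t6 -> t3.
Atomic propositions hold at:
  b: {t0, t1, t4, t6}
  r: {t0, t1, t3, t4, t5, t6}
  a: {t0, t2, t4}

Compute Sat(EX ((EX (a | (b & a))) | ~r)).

{t0, t1, t6}

Sat(b & a) = {t0, t4}
Sat(a | (b & a)) = {t0, t2, t4}
Sat(EX (a | (b & a))) = {s : some successor in {t0, t2, t4}} = {t0, t1, t2}
Sat(~r) = {t2}
Sat((EX (a | (b & a))) | ~r) = {t0, t1, t2}
Sat(EX ((EX (a | (b & a))) | ~r)) = {s : some successor in {t0, t1, t2}} = {t0, t1, t6}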